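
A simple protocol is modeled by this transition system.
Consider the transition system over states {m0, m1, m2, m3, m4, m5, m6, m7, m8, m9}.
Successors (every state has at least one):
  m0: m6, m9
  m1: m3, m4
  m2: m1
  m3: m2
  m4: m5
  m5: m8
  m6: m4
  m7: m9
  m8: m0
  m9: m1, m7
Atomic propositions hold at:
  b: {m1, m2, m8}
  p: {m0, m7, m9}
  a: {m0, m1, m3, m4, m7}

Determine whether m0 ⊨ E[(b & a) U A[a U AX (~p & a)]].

No

Sat(b & a) = {m1}
Sat(~p) = {m1, m2, m3, m4, m5, m6, m8}
Sat(~p & a) = {m1, m3, m4}
Sat(AX (~p & a)) = {s : every successor in {m1, m3, m4}} = {m1, m2, m6}
A[a U AX (~p & a)]: least fixpoint, start Z0 = Sat(AX (~p & a)) = {m1, m2, m6}, add states in Sat(a) with every successor in Z. Z1 = {m1, m2, m3, m6}; fixed.
Sat(A[a U AX (~p & a)]) = {m1, m2, m3, m6}
E[(b & a) U A[a U AX (~p & a)]]: least fixpoint, start Z0 = Sat(A[a U AX (~p & a)]) = {m1, m2, m3, m6}, add states in Sat(b & a) with some successor in Z. Already a fixed point.
Sat(E[(b & a) U A[a U AX (~p & a)]]) = {m1, m2, m3, m6}
m0 ∉ Sat(E[(b & a) U A[a U AX (~p & a)]]) = {m1, m2, m3, m6}, so the formula does not hold at m0.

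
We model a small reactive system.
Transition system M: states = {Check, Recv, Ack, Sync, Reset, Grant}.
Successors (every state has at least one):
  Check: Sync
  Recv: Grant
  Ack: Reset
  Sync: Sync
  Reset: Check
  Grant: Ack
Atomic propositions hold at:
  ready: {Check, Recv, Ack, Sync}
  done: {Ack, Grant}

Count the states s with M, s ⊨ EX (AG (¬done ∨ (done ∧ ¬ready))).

4

Sat(¬done) = {Check, Recv, Sync, Reset}
Sat(¬ready) = {Reset, Grant}
Sat(done ∧ ¬ready) = {Grant}
Sat(¬done ∨ (done ∧ ¬ready)) = {Check, Recv, Sync, Reset, Grant}
AG (¬done ∨ (done ∧ ¬ready)): greatest fixpoint, start Z0 = {Check, Recv, Sync, Reset, Grant}, keep only states in Sat with every successor in Z. Z1 = {Check, Recv, Sync, Reset}; Z2 = {Check, Sync, Reset}; fixed.
Sat(AG (¬done ∨ (done ∧ ¬ready))) = {Check, Sync, Reset}
Sat(EX (AG (¬done ∨ (done ∧ ¬ready)))) = {s : some successor in {Check, Sync, Reset}} = {Check, Ack, Sync, Reset}
|Sat(EX (AG (¬done ∨ (done ∧ ¬ready))))| = |{Check, Ack, Sync, Reset}| = 4.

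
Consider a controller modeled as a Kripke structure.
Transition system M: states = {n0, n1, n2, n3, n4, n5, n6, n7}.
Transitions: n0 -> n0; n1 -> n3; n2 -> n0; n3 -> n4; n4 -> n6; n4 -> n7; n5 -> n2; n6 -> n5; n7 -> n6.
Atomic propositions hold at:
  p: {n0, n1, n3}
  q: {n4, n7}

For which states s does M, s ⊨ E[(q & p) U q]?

Sat(q & p) = ∅
E[(q & p) U q]: least fixpoint, start Z0 = Sat(q) = {n4, n7}, add states in Sat(q & p) with some successor in Z. Already a fixed point.
Sat(E[(q & p) U q]) = {n4, n7}

{n4, n7}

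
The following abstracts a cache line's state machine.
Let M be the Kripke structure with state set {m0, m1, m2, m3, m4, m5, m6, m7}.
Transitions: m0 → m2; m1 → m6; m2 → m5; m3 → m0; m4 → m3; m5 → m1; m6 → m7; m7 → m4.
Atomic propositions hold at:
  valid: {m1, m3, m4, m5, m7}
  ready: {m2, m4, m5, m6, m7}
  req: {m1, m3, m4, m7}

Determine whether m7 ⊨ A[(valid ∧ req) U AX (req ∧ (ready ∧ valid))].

Yes

Sat(valid ∧ req) = {m1, m3, m4, m7}
Sat(ready ∧ valid) = {m4, m5, m7}
Sat(req ∧ (ready ∧ valid)) = {m4, m7}
Sat(AX (req ∧ (ready ∧ valid))) = {s : every successor in {m4, m7}} = {m6, m7}
A[(valid ∧ req) U AX (req ∧ (ready ∧ valid))]: least fixpoint, start Z0 = Sat(AX (req ∧ (ready ∧ valid))) = {m6, m7}, add states in Sat(valid ∧ req) with every successor in Z. Z1 = {m1, m6, m7}; fixed.
Sat(A[(valid ∧ req) U AX (req ∧ (ready ∧ valid))]) = {m1, m6, m7}
m7 ∈ Sat(A[(valid ∧ req) U AX (req ∧ (ready ∧ valid))]) = {m1, m6, m7}, so the formula holds at m7.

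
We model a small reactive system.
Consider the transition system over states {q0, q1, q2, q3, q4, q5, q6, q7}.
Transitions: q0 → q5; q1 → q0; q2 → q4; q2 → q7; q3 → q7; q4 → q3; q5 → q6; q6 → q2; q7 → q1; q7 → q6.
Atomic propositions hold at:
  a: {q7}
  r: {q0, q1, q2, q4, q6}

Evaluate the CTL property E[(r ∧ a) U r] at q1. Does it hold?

Yes

Sat(r ∧ a) = ∅
E[(r ∧ a) U r]: least fixpoint, start Z0 = Sat(r) = {q0, q1, q2, q4, q6}, add states in Sat(r ∧ a) with some successor in Z. Already a fixed point.
Sat(E[(r ∧ a) U r]) = {q0, q1, q2, q4, q6}
q1 ∈ Sat(E[(r ∧ a) U r]) = {q0, q1, q2, q4, q6}, so the formula holds at q1.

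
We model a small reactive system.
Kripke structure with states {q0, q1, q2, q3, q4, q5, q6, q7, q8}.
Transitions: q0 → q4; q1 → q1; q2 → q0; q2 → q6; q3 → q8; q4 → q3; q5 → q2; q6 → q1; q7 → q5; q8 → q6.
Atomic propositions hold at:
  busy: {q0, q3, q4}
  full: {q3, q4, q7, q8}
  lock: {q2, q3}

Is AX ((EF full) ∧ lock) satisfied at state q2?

EF full: least fixpoint, start Z0 = {q3, q4, q7, q8}, add states with some successor in Z. Z1 = {q0, q3, q4, q7, q8}; Z2 = {q0, q2, q3, q4, q7, q8}; Z3 = {q0, q2, q3, q4, q5, q7, q8}; fixed.
Sat(EF full) = {q0, q2, q3, q4, q5, q7, q8}
Sat((EF full) ∧ lock) = {q2, q3}
Sat(AX ((EF full) ∧ lock)) = {s : every successor in {q2, q3}} = {q4, q5}
q2 ∉ Sat(AX ((EF full) ∧ lock)) = {q4, q5}, so the formula does not hold at q2.

No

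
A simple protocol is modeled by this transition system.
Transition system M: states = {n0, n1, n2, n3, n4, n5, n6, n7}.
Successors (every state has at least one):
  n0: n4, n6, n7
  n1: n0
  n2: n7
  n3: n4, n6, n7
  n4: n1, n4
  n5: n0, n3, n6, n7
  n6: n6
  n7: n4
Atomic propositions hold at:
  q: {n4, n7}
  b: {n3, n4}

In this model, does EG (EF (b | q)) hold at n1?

Sat(b | q) = {n3, n4, n7}
EF (b | q): least fixpoint, start Z0 = {n3, n4, n7}, add states with some successor in Z. Z1 = {n0, n2, n3, n4, n5, n7}; Z2 = {n0, n1, n2, n3, n4, n5, n7}; fixed.
Sat(EF (b | q)) = {n0, n1, n2, n3, n4, n5, n7}
EG (EF (b | q)): greatest fixpoint, start Z0 = {n0, n1, n2, n3, n4, n5, n7}, keep only states in Sat with some successor in Z. Already a fixed point.
Sat(EG (EF (b | q))) = {n0, n1, n2, n3, n4, n5, n7}
n1 ∈ Sat(EG (EF (b | q))) = {n0, n1, n2, n3, n4, n5, n7}, so the formula holds at n1.

Yes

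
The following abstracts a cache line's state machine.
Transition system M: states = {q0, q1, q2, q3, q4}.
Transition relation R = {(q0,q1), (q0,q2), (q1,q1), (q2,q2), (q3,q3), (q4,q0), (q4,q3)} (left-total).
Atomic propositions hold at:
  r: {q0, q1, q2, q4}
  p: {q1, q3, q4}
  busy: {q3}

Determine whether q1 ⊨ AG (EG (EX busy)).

No

Sat(EX busy) = {s : some successor in {q3}} = {q3, q4}
EG (EX busy): greatest fixpoint, start Z0 = {q3, q4}, keep only states in Sat with some successor in Z. Already a fixed point.
Sat(EG (EX busy)) = {q3, q4}
AG (EG (EX busy)): greatest fixpoint, start Z0 = {q3, q4}, keep only states in Sat with every successor in Z. Z1 = {q3}; fixed.
Sat(AG (EG (EX busy))) = {q3}
q1 ∉ Sat(AG (EG (EX busy))) = {q3}, so the formula does not hold at q1.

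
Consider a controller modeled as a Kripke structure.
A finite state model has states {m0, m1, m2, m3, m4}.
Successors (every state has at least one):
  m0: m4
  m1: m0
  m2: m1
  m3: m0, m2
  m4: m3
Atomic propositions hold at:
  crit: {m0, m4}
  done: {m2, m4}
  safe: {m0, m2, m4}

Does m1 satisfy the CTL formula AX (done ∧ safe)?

No

Sat(done ∧ safe) = {m2, m4}
Sat(AX (done ∧ safe)) = {s : every successor in {m2, m4}} = {m0}
m1 ∉ Sat(AX (done ∧ safe)) = {m0}, so the formula does not hold at m1.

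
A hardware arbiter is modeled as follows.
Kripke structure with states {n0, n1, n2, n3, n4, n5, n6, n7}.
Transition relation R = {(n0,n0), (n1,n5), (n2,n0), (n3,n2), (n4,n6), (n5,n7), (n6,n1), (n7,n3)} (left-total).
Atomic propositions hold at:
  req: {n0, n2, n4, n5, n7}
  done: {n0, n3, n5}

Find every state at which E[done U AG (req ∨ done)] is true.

{n0, n2, n3, n5, n7}

Sat(req ∨ done) = {n0, n2, n3, n4, n5, n7}
AG (req ∨ done): greatest fixpoint, start Z0 = {n0, n2, n3, n4, n5, n7}, keep only states in Sat with every successor in Z. Z1 = {n0, n2, n3, n5, n7}; fixed.
Sat(AG (req ∨ done)) = {n0, n2, n3, n5, n7}
E[done U AG (req ∨ done)]: least fixpoint, start Z0 = Sat(AG (req ∨ done)) = {n0, n2, n3, n5, n7}, add states in Sat(done) with some successor in Z. Already a fixed point.
Sat(E[done U AG (req ∨ done)]) = {n0, n2, n3, n5, n7}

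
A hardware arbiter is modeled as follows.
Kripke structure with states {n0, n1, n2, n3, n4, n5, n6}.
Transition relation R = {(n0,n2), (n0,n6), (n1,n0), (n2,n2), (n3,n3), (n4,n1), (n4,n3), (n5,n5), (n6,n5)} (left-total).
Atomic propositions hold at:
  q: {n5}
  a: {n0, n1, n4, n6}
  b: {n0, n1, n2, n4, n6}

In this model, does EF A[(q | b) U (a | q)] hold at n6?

Yes

Sat(q | b) = {n0, n1, n2, n4, n5, n6}
Sat(a | q) = {n0, n1, n4, n5, n6}
A[(q | b) U (a | q)]: least fixpoint, start Z0 = Sat((a | q)) = {n0, n1, n4, n5, n6}, add states in Sat(q | b) with every successor in Z. Already a fixed point.
Sat(A[(q | b) U (a | q)]) = {n0, n1, n4, n5, n6}
EF A[(q | b) U (a | q)]: least fixpoint, start Z0 = {n0, n1, n4, n5, n6}, add states with some successor in Z. Already a fixed point.
Sat(EF A[(q | b) U (a | q)]) = {n0, n1, n4, n5, n6}
n6 ∈ Sat(EF A[(q | b) U (a | q)]) = {n0, n1, n4, n5, n6}, so the formula holds at n6.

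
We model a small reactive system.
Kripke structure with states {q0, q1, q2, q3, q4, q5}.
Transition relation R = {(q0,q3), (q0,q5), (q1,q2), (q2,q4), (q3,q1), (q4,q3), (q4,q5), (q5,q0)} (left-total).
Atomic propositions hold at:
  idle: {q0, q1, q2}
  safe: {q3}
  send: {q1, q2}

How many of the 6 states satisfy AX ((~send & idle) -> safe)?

Sat(~send) = {q0, q3, q4, q5}
Sat(~send & idle) = {q0}
Sat((~send & idle) -> safe) = {q1, q2, q3, q4, q5}
Sat(AX ((~send & idle) -> safe)) = {s : every successor in {q1, q2, q3, q4, q5}} = {q0, q1, q2, q3, q4}
|Sat(AX ((~send & idle) -> safe))| = |{q0, q1, q2, q3, q4}| = 5.

5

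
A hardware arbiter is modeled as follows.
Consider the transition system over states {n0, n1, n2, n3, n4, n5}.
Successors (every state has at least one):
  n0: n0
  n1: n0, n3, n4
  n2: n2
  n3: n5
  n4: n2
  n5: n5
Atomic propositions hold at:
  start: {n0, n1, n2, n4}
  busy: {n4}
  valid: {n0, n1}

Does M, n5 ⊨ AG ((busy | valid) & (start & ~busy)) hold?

No

Sat(busy | valid) = {n0, n1, n4}
Sat(~busy) = {n0, n1, n2, n3, n5}
Sat(start & ~busy) = {n0, n1, n2}
Sat((busy | valid) & (start & ~busy)) = {n0, n1}
AG ((busy | valid) & (start & ~busy)): greatest fixpoint, start Z0 = {n0, n1}, keep only states in Sat with every successor in Z. Z1 = {n0}; fixed.
Sat(AG ((busy | valid) & (start & ~busy))) = {n0}
n5 ∉ Sat(AG ((busy | valid) & (start & ~busy))) = {n0}, so the formula does not hold at n5.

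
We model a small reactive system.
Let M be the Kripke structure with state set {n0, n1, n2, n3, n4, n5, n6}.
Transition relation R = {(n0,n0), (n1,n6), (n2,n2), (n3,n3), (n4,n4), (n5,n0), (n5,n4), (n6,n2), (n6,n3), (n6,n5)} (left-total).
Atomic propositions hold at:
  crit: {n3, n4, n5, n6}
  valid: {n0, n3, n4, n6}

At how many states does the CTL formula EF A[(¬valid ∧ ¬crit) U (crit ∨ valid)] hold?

Sat(¬valid) = {n1, n2, n5}
Sat(¬crit) = {n0, n1, n2}
Sat(¬valid ∧ ¬crit) = {n1, n2}
Sat(crit ∨ valid) = {n0, n3, n4, n5, n6}
A[(¬valid ∧ ¬crit) U (crit ∨ valid)]: least fixpoint, start Z0 = Sat((crit ∨ valid)) = {n0, n3, n4, n5, n6}, add states in Sat(¬valid ∧ ¬crit) with every successor in Z. Z1 = {n0, n1, n3, n4, n5, n6}; fixed.
Sat(A[(¬valid ∧ ¬crit) U (crit ∨ valid)]) = {n0, n1, n3, n4, n5, n6}
EF A[(¬valid ∧ ¬crit) U (crit ∨ valid)]: least fixpoint, start Z0 = {n0, n1, n3, n4, n5, n6}, add states with some successor in Z. Already a fixed point.
Sat(EF A[(¬valid ∧ ¬crit) U (crit ∨ valid)]) = {n0, n1, n3, n4, n5, n6}
|Sat(EF A[(¬valid ∧ ¬crit) U (crit ∨ valid)])| = |{n0, n1, n3, n4, n5, n6}| = 6.

6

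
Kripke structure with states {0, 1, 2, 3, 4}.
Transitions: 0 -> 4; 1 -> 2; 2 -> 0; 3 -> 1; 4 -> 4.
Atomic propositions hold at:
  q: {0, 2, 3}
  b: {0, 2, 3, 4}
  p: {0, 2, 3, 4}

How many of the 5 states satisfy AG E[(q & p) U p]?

Sat(q & p) = {0, 2, 3}
E[(q & p) U p]: least fixpoint, start Z0 = Sat(p) = {0, 2, 3, 4}, add states in Sat(q & p) with some successor in Z. Already a fixed point.
Sat(E[(q & p) U p]) = {0, 2, 3, 4}
AG E[(q & p) U p]: greatest fixpoint, start Z0 = {0, 2, 3, 4}, keep only states in Sat with every successor in Z. Z1 = {0, 2, 4}; fixed.
Sat(AG E[(q & p) U p]) = {0, 2, 4}
|Sat(AG E[(q & p) U p])| = |{0, 2, 4}| = 3.

3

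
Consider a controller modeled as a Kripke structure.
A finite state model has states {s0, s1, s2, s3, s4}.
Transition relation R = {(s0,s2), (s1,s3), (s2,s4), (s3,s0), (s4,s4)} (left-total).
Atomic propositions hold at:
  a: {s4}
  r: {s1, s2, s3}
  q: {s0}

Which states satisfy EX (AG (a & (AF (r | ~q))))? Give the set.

{s2, s4}

Sat(~q) = {s1, s2, s3, s4}
Sat(r | ~q) = {s1, s2, s3, s4}
AF (r | ~q): least fixpoint, start Z0 = {s1, s2, s3, s4}, add states with every successor in Z. Z1 = {s0, s1, s2, s3, s4}; fixed.
Sat(AF (r | ~q)) = {s0, s1, s2, s3, s4}
Sat(a & (AF (r | ~q))) = {s4}
AG (a & (AF (r | ~q))): greatest fixpoint, start Z0 = {s4}, keep only states in Sat with every successor in Z. Already a fixed point.
Sat(AG (a & (AF (r | ~q)))) = {s4}
Sat(EX (AG (a & (AF (r | ~q))))) = {s : some successor in {s4}} = {s2, s4}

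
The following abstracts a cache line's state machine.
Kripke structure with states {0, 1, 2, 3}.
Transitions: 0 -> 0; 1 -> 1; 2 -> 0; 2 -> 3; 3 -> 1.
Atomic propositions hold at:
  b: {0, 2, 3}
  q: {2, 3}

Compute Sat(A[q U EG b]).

{0, 2}

EG b: greatest fixpoint, start Z0 = {0, 2, 3}, keep only states in Sat with some successor in Z. Z1 = {0, 2}; fixed.
Sat(EG b) = {0, 2}
A[q U EG b]: least fixpoint, start Z0 = Sat(EG b) = {0, 2}, add states in Sat(q) with every successor in Z. Already a fixed point.
Sat(A[q U EG b]) = {0, 2}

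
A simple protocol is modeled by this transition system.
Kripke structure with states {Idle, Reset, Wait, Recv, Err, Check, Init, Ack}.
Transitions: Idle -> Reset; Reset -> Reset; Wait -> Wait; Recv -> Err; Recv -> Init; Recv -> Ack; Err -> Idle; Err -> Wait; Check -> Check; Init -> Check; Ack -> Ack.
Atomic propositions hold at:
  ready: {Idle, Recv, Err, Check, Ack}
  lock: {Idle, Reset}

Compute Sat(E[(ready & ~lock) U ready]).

Sat(~lock) = {Wait, Recv, Err, Check, Init, Ack}
Sat(ready & ~lock) = {Recv, Err, Check, Ack}
E[(ready & ~lock) U ready]: least fixpoint, start Z0 = Sat(ready) = {Idle, Recv, Err, Check, Ack}, add states in Sat(ready & ~lock) with some successor in Z. Already a fixed point.
Sat(E[(ready & ~lock) U ready]) = {Idle, Recv, Err, Check, Ack}

{Idle, Recv, Err, Check, Ack}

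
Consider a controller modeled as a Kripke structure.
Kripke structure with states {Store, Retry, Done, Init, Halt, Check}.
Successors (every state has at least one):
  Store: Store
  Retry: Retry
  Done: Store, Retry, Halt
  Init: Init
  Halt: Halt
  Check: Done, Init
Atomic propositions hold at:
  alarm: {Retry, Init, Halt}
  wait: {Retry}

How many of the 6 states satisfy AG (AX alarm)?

Sat(AX alarm) = {s : every successor in {Retry, Init, Halt}} = {Retry, Init, Halt}
AG (AX alarm): greatest fixpoint, start Z0 = {Retry, Init, Halt}, keep only states in Sat with every successor in Z. Already a fixed point.
Sat(AG (AX alarm)) = {Retry, Init, Halt}
|Sat(AG (AX alarm))| = |{Retry, Init, Halt}| = 3.

3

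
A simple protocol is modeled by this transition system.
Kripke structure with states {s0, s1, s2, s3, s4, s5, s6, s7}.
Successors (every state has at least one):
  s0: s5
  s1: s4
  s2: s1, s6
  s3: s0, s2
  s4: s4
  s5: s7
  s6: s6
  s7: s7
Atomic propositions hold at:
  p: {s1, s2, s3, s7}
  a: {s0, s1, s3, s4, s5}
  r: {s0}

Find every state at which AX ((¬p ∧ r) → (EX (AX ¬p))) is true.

Sat(¬p) = {s0, s4, s5, s6}
Sat(¬p ∧ r) = {s0}
Sat(AX ¬p) = {s : every successor in {s0, s4, s5, s6}} = {s0, s1, s4, s6}
Sat(EX (AX ¬p)) = {s : some successor in {s0, s1, s4, s6}} = {s1, s2, s3, s4, s6}
Sat((¬p ∧ r) → (EX (AX ¬p))) = {s1, s2, s3, s4, s5, s6, s7}
Sat(AX ((¬p ∧ r) → (EX (AX ¬p)))) = {s : every successor in {s1, s2, s3, s4, s5, s6, s7}} = {s0, s1, s2, s4, s5, s6, s7}

{s0, s1, s2, s4, s5, s6, s7}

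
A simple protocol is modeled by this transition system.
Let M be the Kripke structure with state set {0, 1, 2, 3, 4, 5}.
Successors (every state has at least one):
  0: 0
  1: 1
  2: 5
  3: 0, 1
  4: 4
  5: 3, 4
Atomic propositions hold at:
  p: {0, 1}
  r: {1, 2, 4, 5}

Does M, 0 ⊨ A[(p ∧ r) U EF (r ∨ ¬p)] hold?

Sat(p ∧ r) = {1}
Sat(¬p) = {2, 3, 4, 5}
Sat(r ∨ ¬p) = {1, 2, 3, 4, 5}
EF (r ∨ ¬p): least fixpoint, start Z0 = {1, 2, 3, 4, 5}, add states with some successor in Z. Already a fixed point.
Sat(EF (r ∨ ¬p)) = {1, 2, 3, 4, 5}
A[(p ∧ r) U EF (r ∨ ¬p)]: least fixpoint, start Z0 = Sat(EF (r ∨ ¬p)) = {1, 2, 3, 4, 5}, add states in Sat(p ∧ r) with every successor in Z. Already a fixed point.
Sat(A[(p ∧ r) U EF (r ∨ ¬p)]) = {1, 2, 3, 4, 5}
0 ∉ Sat(A[(p ∧ r) U EF (r ∨ ¬p)]) = {1, 2, 3, 4, 5}, so the formula does not hold at 0.

No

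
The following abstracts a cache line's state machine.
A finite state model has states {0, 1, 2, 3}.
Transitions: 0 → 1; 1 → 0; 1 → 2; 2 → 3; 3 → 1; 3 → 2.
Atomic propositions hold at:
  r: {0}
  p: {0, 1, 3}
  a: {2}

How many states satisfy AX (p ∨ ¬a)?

Sat(¬a) = {0, 1, 3}
Sat(p ∨ ¬a) = {0, 1, 3}
Sat(AX (p ∨ ¬a)) = {s : every successor in {0, 1, 3}} = {0, 2}
|Sat(AX (p ∨ ¬a))| = |{0, 2}| = 2.

2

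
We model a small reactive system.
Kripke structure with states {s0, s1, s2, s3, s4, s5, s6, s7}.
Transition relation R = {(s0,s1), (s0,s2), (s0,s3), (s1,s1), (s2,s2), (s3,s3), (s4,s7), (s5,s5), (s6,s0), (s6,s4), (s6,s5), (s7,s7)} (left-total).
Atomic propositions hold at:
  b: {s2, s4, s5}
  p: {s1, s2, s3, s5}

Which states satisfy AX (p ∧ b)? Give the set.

Sat(p ∧ b) = {s2, s5}
Sat(AX (p ∧ b)) = {s : every successor in {s2, s5}} = {s2, s5}

{s2, s5}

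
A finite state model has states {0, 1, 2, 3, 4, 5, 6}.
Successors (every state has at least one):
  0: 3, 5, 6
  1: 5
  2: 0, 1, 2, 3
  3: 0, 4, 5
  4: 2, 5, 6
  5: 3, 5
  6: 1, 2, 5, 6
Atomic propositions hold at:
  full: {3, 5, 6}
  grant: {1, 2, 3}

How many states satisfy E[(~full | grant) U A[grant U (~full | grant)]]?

5

Sat(~full) = {0, 1, 2, 4}
Sat(~full | grant) = {0, 1, 2, 3, 4}
A[grant U (~full | grant)]: least fixpoint, start Z0 = Sat((~full | grant)) = {0, 1, 2, 3, 4}, add states in Sat(grant) with every successor in Z. Already a fixed point.
Sat(A[grant U (~full | grant)]) = {0, 1, 2, 3, 4}
E[(~full | grant) U A[grant U (~full | grant)]]: least fixpoint, start Z0 = Sat(A[grant U (~full | grant)]) = {0, 1, 2, 3, 4}, add states in Sat(~full | grant) with some successor in Z. Already a fixed point.
Sat(E[(~full | grant) U A[grant U (~full | grant)]]) = {0, 1, 2, 3, 4}
|Sat(E[(~full | grant) U A[grant U (~full | grant)]])| = |{0, 1, 2, 3, 4}| = 5.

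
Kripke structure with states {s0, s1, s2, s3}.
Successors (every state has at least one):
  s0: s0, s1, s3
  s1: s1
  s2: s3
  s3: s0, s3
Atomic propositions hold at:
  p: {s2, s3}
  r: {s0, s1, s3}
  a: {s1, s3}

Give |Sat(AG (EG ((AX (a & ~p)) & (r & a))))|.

Sat(~p) = {s0, s1}
Sat(a & ~p) = {s1}
Sat(AX (a & ~p)) = {s : every successor in {s1}} = {s1}
Sat(r & a) = {s1, s3}
Sat((AX (a & ~p)) & (r & a)) = {s1}
EG ((AX (a & ~p)) & (r & a)): greatest fixpoint, start Z0 = {s1}, keep only states in Sat with some successor in Z. Already a fixed point.
Sat(EG ((AX (a & ~p)) & (r & a))) = {s1}
AG (EG ((AX (a & ~p)) & (r & a))): greatest fixpoint, start Z0 = {s1}, keep only states in Sat with every successor in Z. Already a fixed point.
Sat(AG (EG ((AX (a & ~p)) & (r & a)))) = {s1}
|Sat(AG (EG ((AX (a & ~p)) & (r & a))))| = |{s1}| = 1.

1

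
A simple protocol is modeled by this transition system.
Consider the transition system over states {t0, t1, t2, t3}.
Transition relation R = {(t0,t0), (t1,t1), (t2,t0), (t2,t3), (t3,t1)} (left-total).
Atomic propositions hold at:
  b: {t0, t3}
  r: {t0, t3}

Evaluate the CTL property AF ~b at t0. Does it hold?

No

Sat(~b) = {t1, t2}
AF ~b: least fixpoint, start Z0 = {t1, t2}, add states with every successor in Z. Z1 = {t1, t2, t3}; fixed.
Sat(AF ~b) = {t1, t2, t3}
t0 ∉ Sat(AF ~b) = {t1, t2, t3}, so the formula does not hold at t0.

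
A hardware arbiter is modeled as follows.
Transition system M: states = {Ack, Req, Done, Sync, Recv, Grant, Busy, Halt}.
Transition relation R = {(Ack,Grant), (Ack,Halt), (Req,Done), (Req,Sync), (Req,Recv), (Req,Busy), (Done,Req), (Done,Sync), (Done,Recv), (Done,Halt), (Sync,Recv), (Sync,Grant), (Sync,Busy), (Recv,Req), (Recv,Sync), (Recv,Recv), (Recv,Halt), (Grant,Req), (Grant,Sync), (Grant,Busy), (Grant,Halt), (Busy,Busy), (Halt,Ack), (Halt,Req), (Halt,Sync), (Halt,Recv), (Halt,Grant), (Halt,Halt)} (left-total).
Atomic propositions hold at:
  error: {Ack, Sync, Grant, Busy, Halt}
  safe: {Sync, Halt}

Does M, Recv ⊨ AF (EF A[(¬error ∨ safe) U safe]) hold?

Yes

Sat(¬error) = {Req, Done, Recv}
Sat(¬error ∨ safe) = {Req, Done, Sync, Recv, Halt}
A[(¬error ∨ safe) U safe]: least fixpoint, start Z0 = Sat(safe) = {Sync, Halt}, add states in Sat(¬error ∨ safe) with every successor in Z. Already a fixed point.
Sat(A[(¬error ∨ safe) U safe]) = {Sync, Halt}
EF A[(¬error ∨ safe) U safe]: least fixpoint, start Z0 = {Sync, Halt}, add states with some successor in Z. Z1 = {Ack, Req, Done, Sync, Recv, Grant, Halt}; fixed.
Sat(EF A[(¬error ∨ safe) U safe]) = {Ack, Req, Done, Sync, Recv, Grant, Halt}
AF (EF A[(¬error ∨ safe) U safe]): least fixpoint, start Z0 = {Ack, Req, Done, Sync, Recv, Grant, Halt}, add states with every successor in Z. Already a fixed point.
Sat(AF (EF A[(¬error ∨ safe) U safe])) = {Ack, Req, Done, Sync, Recv, Grant, Halt}
Recv ∈ Sat(AF (EF A[(¬error ∨ safe) U safe])) = {Ack, Req, Done, Sync, Recv, Grant, Halt}, so the formula holds at Recv.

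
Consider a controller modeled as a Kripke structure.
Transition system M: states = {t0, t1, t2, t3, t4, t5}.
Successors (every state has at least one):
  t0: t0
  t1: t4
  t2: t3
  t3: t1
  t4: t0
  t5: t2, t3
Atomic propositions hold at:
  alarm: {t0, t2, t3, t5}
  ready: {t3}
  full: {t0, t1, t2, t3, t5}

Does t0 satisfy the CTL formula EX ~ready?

Sat(~ready) = {t0, t1, t2, t4, t5}
Sat(EX ~ready) = {s : some successor in {t0, t1, t2, t4, t5}} = {t0, t1, t3, t4, t5}
t0 ∈ Sat(EX ~ready) = {t0, t1, t3, t4, t5}, so the formula holds at t0.

Yes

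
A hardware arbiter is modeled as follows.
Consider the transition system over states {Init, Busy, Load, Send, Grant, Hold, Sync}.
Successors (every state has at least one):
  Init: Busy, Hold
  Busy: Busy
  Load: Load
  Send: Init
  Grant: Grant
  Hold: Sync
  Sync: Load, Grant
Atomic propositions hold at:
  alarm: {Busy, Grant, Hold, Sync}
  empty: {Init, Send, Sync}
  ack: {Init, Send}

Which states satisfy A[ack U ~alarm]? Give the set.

{Init, Load, Send}

Sat(~alarm) = {Init, Load, Send}
A[ack U ~alarm]: least fixpoint, start Z0 = Sat(~alarm) = {Init, Load, Send}, add states in Sat(ack) with every successor in Z. Already a fixed point.
Sat(A[ack U ~alarm]) = {Init, Load, Send}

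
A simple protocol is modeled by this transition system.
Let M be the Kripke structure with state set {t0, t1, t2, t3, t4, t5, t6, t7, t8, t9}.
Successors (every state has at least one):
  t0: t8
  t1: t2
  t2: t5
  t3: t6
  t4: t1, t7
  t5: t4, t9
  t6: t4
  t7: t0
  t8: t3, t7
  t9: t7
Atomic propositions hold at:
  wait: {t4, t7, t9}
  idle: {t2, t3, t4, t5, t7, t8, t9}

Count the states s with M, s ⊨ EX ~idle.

Sat(~idle) = {t0, t1, t6}
Sat(EX ~idle) = {s : some successor in {t0, t1, t6}} = {t3, t4, t7}
|Sat(EX ~idle)| = |{t3, t4, t7}| = 3.

3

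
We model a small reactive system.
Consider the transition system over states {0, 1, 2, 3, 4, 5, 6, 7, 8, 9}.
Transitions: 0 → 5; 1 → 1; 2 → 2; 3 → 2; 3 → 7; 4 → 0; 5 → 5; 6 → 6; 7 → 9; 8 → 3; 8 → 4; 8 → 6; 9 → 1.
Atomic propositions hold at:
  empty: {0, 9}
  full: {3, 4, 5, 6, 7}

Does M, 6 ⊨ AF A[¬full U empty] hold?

Sat(¬full) = {0, 1, 2, 8, 9}
A[¬full U empty]: least fixpoint, start Z0 = Sat(empty) = {0, 9}, add states in Sat(¬full) with every successor in Z. Already a fixed point.
Sat(A[¬full U empty]) = {0, 9}
AF A[¬full U empty]: least fixpoint, start Z0 = {0, 9}, add states with every successor in Z. Z1 = {0, 4, 7, 9}; fixed.
Sat(AF A[¬full U empty]) = {0, 4, 7, 9}
6 ∉ Sat(AF A[¬full U empty]) = {0, 4, 7, 9}, so the formula does not hold at 6.

No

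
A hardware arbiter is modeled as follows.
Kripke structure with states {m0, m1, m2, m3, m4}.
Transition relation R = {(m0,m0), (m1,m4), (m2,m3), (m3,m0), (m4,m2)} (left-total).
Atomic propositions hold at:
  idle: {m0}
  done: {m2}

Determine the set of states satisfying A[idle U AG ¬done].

{m0, m3}

Sat(¬done) = {m0, m1, m3, m4}
AG ¬done: greatest fixpoint, start Z0 = {m0, m1, m3, m4}, keep only states in Sat with every successor in Z. Z1 = {m0, m1, m3}; Z2 = {m0, m3}; fixed.
Sat(AG ¬done) = {m0, m3}
A[idle U AG ¬done]: least fixpoint, start Z0 = Sat(AG ¬done) = {m0, m3}, add states in Sat(idle) with every successor in Z. Already a fixed point.
Sat(A[idle U AG ¬done]) = {m0, m3}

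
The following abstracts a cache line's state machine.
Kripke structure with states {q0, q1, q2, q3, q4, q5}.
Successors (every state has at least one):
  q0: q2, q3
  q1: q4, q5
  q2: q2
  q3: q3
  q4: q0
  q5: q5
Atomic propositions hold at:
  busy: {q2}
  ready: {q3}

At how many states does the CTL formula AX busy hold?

Sat(AX busy) = {s : every successor in {q2}} = {q2}
|Sat(AX busy)| = |{q2}| = 1.

1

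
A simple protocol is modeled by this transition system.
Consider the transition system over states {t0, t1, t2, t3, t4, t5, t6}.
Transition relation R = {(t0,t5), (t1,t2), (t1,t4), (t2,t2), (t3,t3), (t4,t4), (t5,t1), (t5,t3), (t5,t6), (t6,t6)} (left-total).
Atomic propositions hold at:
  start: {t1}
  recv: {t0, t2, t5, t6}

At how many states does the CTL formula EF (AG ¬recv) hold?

5

Sat(¬recv) = {t1, t3, t4}
AG ¬recv: greatest fixpoint, start Z0 = {t1, t3, t4}, keep only states in Sat with every successor in Z. Z1 = {t3, t4}; fixed.
Sat(AG ¬recv) = {t3, t4}
EF (AG ¬recv): least fixpoint, start Z0 = {t3, t4}, add states with some successor in Z. Z1 = {t1, t3, t4, t5}; Z2 = {t0, t1, t3, t4, t5}; fixed.
Sat(EF (AG ¬recv)) = {t0, t1, t3, t4, t5}
|Sat(EF (AG ¬recv))| = |{t0, t1, t3, t4, t5}| = 5.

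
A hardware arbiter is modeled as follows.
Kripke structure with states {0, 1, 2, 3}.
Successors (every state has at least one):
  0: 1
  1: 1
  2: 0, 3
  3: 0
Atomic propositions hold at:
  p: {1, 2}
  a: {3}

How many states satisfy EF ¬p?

3

Sat(¬p) = {0, 3}
EF ¬p: least fixpoint, start Z0 = {0, 3}, add states with some successor in Z. Z1 = {0, 2, 3}; fixed.
Sat(EF ¬p) = {0, 2, 3}
|Sat(EF ¬p)| = |{0, 2, 3}| = 3.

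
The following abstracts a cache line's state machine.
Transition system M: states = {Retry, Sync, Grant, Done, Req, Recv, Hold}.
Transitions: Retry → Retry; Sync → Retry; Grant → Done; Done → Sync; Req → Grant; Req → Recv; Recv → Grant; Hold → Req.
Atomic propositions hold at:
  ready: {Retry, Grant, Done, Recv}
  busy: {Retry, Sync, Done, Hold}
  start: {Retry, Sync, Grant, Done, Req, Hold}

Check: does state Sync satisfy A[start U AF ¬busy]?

No

Sat(¬busy) = {Grant, Req, Recv}
AF ¬busy: least fixpoint, start Z0 = {Grant, Req, Recv}, add states with every successor in Z. Z1 = {Grant, Req, Recv, Hold}; fixed.
Sat(AF ¬busy) = {Grant, Req, Recv, Hold}
A[start U AF ¬busy]: least fixpoint, start Z0 = Sat(AF ¬busy) = {Grant, Req, Recv, Hold}, add states in Sat(start) with every successor in Z. Already a fixed point.
Sat(A[start U AF ¬busy]) = {Grant, Req, Recv, Hold}
Sync ∉ Sat(A[start U AF ¬busy]) = {Grant, Req, Recv, Hold}, so the formula does not hold at Sync.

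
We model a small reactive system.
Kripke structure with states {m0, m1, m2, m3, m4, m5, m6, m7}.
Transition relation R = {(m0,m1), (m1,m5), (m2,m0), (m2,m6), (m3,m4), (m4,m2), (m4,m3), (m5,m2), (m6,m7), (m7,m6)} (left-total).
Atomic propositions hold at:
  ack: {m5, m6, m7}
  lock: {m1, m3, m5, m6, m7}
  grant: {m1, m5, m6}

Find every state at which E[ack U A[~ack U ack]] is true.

{m0, m1, m2, m5, m6, m7}

Sat(~ack) = {m0, m1, m2, m3, m4}
A[~ack U ack]: least fixpoint, start Z0 = Sat(ack) = {m5, m6, m7}, add states in Sat(~ack) with every successor in Z. Z1 = {m1, m5, m6, m7}; Z2 = {m0, m1, m5, m6, m7}; Z3 = {m0, m1, m2, m5, m6, m7}; fixed.
Sat(A[~ack U ack]) = {m0, m1, m2, m5, m6, m7}
E[ack U A[~ack U ack]]: least fixpoint, start Z0 = Sat(A[~ack U ack]) = {m0, m1, m2, m5, m6, m7}, add states in Sat(ack) with some successor in Z. Already a fixed point.
Sat(E[ack U A[~ack U ack]]) = {m0, m1, m2, m5, m6, m7}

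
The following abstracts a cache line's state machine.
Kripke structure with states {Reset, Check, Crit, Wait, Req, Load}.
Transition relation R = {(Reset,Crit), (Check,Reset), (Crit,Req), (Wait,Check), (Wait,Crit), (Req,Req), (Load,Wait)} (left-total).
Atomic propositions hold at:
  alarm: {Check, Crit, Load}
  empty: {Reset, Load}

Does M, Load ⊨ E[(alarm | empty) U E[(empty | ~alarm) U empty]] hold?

Sat(alarm | empty) = {Reset, Check, Crit, Load}
Sat(~alarm) = {Reset, Wait, Req}
Sat(empty | ~alarm) = {Reset, Wait, Req, Load}
E[(empty | ~alarm) U empty]: least fixpoint, start Z0 = Sat(empty) = {Reset, Load}, add states in Sat(empty | ~alarm) with some successor in Z. Already a fixed point.
Sat(E[(empty | ~alarm) U empty]) = {Reset, Load}
E[(alarm | empty) U E[(empty | ~alarm) U empty]]: least fixpoint, start Z0 = Sat(E[(empty | ~alarm) U empty]) = {Reset, Load}, add states in Sat(alarm | empty) with some successor in Z. Z1 = {Reset, Check, Load}; fixed.
Sat(E[(alarm | empty) U E[(empty | ~alarm) U empty]]) = {Reset, Check, Load}
Load ∈ Sat(E[(alarm | empty) U E[(empty | ~alarm) U empty]]) = {Reset, Check, Load}, so the formula holds at Load.

Yes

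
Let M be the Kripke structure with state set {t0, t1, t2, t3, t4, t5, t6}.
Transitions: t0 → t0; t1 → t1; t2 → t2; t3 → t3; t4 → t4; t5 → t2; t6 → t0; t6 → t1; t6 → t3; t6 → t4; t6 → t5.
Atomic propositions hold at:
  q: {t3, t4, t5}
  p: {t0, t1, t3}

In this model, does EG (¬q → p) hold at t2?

Sat(¬q) = {t0, t1, t2, t6}
Sat(¬q → p) = {t0, t1, t3, t4, t5}
EG (¬q → p): greatest fixpoint, start Z0 = {t0, t1, t3, t4, t5}, keep only states in Sat with some successor in Z. Z1 = {t0, t1, t3, t4}; fixed.
Sat(EG (¬q → p)) = {t0, t1, t3, t4}
t2 ∉ Sat(EG (¬q → p)) = {t0, t1, t3, t4}, so the formula does not hold at t2.

No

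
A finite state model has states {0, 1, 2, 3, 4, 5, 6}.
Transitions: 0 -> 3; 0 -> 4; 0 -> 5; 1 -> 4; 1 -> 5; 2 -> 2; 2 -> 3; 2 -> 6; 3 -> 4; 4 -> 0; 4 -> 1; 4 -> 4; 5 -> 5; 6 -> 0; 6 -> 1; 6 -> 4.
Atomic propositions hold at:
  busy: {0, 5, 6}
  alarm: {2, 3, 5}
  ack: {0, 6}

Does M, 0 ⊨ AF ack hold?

Yes

AF ack: least fixpoint, start Z0 = {0, 6}, add states with every successor in Z. Already a fixed point.
Sat(AF ack) = {0, 6}
0 ∈ Sat(AF ack) = {0, 6}, so the formula holds at 0.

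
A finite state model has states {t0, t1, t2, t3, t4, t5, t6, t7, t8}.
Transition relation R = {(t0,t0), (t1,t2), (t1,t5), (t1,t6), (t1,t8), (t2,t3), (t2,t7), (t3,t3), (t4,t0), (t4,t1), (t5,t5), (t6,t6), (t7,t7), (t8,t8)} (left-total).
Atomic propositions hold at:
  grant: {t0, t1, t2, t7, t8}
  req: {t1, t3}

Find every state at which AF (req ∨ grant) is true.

Sat(req ∨ grant) = {t0, t1, t2, t3, t7, t8}
AF (req ∨ grant): least fixpoint, start Z0 = {t0, t1, t2, t3, t7, t8}, add states with every successor in Z. Z1 = {t0, t1, t2, t3, t4, t7, t8}; fixed.
Sat(AF (req ∨ grant)) = {t0, t1, t2, t3, t4, t7, t8}

{t0, t1, t2, t3, t4, t7, t8}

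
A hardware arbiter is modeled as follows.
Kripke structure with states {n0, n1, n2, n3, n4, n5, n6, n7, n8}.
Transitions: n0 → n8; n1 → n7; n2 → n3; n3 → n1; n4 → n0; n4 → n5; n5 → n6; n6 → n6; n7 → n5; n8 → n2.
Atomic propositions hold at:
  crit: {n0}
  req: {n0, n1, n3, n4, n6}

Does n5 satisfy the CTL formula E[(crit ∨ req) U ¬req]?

Sat(crit ∨ req) = {n0, n1, n3, n4, n6}
Sat(¬req) = {n2, n5, n7, n8}
E[(crit ∨ req) U ¬req]: least fixpoint, start Z0 = Sat(¬req) = {n2, n5, n7, n8}, add states in Sat(crit ∨ req) with some successor in Z. Z1 = {n0, n1, n2, n4, n5, n7, n8}; Z2 = {n0, n1, n2, n3, n4, n5, n7, n8}; fixed.
Sat(E[(crit ∨ req) U ¬req]) = {n0, n1, n2, n3, n4, n5, n7, n8}
n5 ∈ Sat(E[(crit ∨ req) U ¬req]) = {n0, n1, n2, n3, n4, n5, n7, n8}, so the formula holds at n5.

Yes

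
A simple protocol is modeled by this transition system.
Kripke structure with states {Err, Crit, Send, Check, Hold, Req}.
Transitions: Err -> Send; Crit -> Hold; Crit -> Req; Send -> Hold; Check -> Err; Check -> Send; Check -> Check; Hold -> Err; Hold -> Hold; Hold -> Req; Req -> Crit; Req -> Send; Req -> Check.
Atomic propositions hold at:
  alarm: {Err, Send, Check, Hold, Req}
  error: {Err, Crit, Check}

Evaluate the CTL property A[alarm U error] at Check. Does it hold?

A[alarm U error]: least fixpoint, start Z0 = Sat(error) = {Err, Crit, Check}, add states in Sat(alarm) with every successor in Z. Already a fixed point.
Sat(A[alarm U error]) = {Err, Crit, Check}
Check ∈ Sat(A[alarm U error]) = {Err, Crit, Check}, so the formula holds at Check.

Yes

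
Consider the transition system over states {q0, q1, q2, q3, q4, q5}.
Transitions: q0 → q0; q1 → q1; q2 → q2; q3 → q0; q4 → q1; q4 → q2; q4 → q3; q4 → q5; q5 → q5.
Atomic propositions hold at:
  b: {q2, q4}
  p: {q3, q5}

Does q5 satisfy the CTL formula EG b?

EG b: greatest fixpoint, start Z0 = {q2, q4}, keep only states in Sat with some successor in Z. Already a fixed point.
Sat(EG b) = {q2, q4}
q5 ∉ Sat(EG b) = {q2, q4}, so the formula does not hold at q5.

No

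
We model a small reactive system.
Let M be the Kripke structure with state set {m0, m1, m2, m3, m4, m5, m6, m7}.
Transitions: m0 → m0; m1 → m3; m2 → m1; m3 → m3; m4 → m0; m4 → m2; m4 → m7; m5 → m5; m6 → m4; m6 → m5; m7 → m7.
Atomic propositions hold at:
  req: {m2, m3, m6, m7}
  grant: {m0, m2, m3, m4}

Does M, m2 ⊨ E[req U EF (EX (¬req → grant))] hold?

Yes

Sat(¬req) = {m0, m1, m4, m5}
Sat(¬req → grant) = {m0, m2, m3, m4, m6, m7}
Sat(EX (¬req → grant)) = {s : some successor in {m0, m2, m3, m4, m6, m7}} = {m0, m1, m3, m4, m6, m7}
EF (EX (¬req → grant)): least fixpoint, start Z0 = {m0, m1, m3, m4, m6, m7}, add states with some successor in Z. Z1 = {m0, m1, m2, m3, m4, m6, m7}; fixed.
Sat(EF (EX (¬req → grant))) = {m0, m1, m2, m3, m4, m6, m7}
E[req U EF (EX (¬req → grant))]: least fixpoint, start Z0 = Sat(EF (EX (¬req → grant))) = {m0, m1, m2, m3, m4, m6, m7}, add states in Sat(req) with some successor in Z. Already a fixed point.
Sat(E[req U EF (EX (¬req → grant))]) = {m0, m1, m2, m3, m4, m6, m7}
m2 ∈ Sat(E[req U EF (EX (¬req → grant))]) = {m0, m1, m2, m3, m4, m6, m7}, so the formula holds at m2.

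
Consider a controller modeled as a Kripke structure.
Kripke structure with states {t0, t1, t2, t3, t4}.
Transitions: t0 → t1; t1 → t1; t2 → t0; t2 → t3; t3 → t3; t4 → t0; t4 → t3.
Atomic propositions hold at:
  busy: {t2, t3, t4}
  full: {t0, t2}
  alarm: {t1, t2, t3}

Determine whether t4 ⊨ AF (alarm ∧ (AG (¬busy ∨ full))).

No

Sat(¬busy) = {t0, t1}
Sat(¬busy ∨ full) = {t0, t1, t2}
AG (¬busy ∨ full): greatest fixpoint, start Z0 = {t0, t1, t2}, keep only states in Sat with every successor in Z. Z1 = {t0, t1}; fixed.
Sat(AG (¬busy ∨ full)) = {t0, t1}
Sat(alarm ∧ (AG (¬busy ∨ full))) = {t1}
AF (alarm ∧ (AG (¬busy ∨ full))): least fixpoint, start Z0 = {t1}, add states with every successor in Z. Z1 = {t0, t1}; fixed.
Sat(AF (alarm ∧ (AG (¬busy ∨ full)))) = {t0, t1}
t4 ∉ Sat(AF (alarm ∧ (AG (¬busy ∨ full)))) = {t0, t1}, so the formula does not hold at t4.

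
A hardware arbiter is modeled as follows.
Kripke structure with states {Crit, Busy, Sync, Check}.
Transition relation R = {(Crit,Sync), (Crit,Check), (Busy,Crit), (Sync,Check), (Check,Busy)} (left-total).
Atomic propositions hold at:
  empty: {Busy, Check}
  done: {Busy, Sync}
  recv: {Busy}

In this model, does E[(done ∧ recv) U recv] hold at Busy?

Sat(done ∧ recv) = {Busy}
E[(done ∧ recv) U recv]: least fixpoint, start Z0 = Sat(recv) = {Busy}, add states in Sat(done ∧ recv) with some successor in Z. Already a fixed point.
Sat(E[(done ∧ recv) U recv]) = {Busy}
Busy ∈ Sat(E[(done ∧ recv) U recv]) = {Busy}, so the formula holds at Busy.

Yes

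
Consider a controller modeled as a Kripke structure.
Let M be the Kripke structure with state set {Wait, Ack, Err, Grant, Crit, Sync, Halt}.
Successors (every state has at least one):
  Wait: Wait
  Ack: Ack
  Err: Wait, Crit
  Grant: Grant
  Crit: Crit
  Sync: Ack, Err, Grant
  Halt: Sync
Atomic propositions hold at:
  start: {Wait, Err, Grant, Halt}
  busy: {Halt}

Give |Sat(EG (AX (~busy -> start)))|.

2

Sat(~busy) = {Wait, Ack, Err, Grant, Crit, Sync}
Sat(~busy -> start) = {Wait, Err, Grant, Halt}
Sat(AX (~busy -> start)) = {s : every successor in {Wait, Err, Grant, Halt}} = {Wait, Grant}
EG (AX (~busy -> start)): greatest fixpoint, start Z0 = {Wait, Grant}, keep only states in Sat with some successor in Z. Already a fixed point.
Sat(EG (AX (~busy -> start))) = {Wait, Grant}
|Sat(EG (AX (~busy -> start)))| = |{Wait, Grant}| = 2.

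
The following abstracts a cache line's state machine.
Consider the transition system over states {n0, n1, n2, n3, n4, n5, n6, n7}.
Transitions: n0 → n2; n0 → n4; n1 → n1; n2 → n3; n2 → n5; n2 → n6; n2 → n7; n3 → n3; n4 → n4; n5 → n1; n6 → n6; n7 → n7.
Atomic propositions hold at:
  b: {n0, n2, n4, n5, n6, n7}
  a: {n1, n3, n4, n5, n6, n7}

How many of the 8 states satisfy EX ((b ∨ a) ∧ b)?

Sat(b ∨ a) = {n0, n1, n2, n3, n4, n5, n6, n7}
Sat((b ∨ a) ∧ b) = {n0, n2, n4, n5, n6, n7}
Sat(EX ((b ∨ a) ∧ b)) = {s : some successor in {n0, n2, n4, n5, n6, n7}} = {n0, n2, n4, n6, n7}
|Sat(EX ((b ∨ a) ∧ b))| = |{n0, n2, n4, n6, n7}| = 5.

5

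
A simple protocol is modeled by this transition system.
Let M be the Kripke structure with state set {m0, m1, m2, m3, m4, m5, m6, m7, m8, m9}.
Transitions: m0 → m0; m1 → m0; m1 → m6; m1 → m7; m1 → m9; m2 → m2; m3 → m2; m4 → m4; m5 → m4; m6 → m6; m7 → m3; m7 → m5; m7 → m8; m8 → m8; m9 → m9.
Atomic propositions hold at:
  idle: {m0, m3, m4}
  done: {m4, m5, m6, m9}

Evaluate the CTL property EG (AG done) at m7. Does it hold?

AG done: greatest fixpoint, start Z0 = {m4, m5, m6, m9}, keep only states in Sat with every successor in Z. Already a fixed point.
Sat(AG done) = {m4, m5, m6, m9}
EG (AG done): greatest fixpoint, start Z0 = {m4, m5, m6, m9}, keep only states in Sat with some successor in Z. Already a fixed point.
Sat(EG (AG done)) = {m4, m5, m6, m9}
m7 ∉ Sat(EG (AG done)) = {m4, m5, m6, m9}, so the formula does not hold at m7.

No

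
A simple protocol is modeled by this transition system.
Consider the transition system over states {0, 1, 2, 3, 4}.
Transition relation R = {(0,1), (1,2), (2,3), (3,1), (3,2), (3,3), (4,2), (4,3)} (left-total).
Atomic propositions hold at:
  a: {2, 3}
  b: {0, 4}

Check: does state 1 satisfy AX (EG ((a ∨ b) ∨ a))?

Yes

Sat(a ∨ b) = {0, 2, 3, 4}
Sat((a ∨ b) ∨ a) = {0, 2, 3, 4}
EG ((a ∨ b) ∨ a): greatest fixpoint, start Z0 = {0, 2, 3, 4}, keep only states in Sat with some successor in Z. Z1 = {2, 3, 4}; fixed.
Sat(EG ((a ∨ b) ∨ a)) = {2, 3, 4}
Sat(AX (EG ((a ∨ b) ∨ a))) = {s : every successor in {2, 3, 4}} = {1, 2, 4}
1 ∈ Sat(AX (EG ((a ∨ b) ∨ a))) = {1, 2, 4}, so the formula holds at 1.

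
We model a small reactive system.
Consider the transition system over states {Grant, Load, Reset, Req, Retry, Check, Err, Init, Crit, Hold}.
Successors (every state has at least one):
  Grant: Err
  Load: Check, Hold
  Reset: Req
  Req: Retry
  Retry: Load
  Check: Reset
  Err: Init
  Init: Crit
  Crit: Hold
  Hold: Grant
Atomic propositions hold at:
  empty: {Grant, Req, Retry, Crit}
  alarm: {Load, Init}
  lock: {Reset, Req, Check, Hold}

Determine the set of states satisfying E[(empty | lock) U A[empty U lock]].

{Reset, Req, Check, Crit, Hold}

Sat(empty | lock) = {Grant, Reset, Req, Retry, Check, Crit, Hold}
A[empty U lock]: least fixpoint, start Z0 = Sat(lock) = {Reset, Req, Check, Hold}, add states in Sat(empty) with every successor in Z. Z1 = {Reset, Req, Check, Crit, Hold}; fixed.
Sat(A[empty U lock]) = {Reset, Req, Check, Crit, Hold}
E[(empty | lock) U A[empty U lock]]: least fixpoint, start Z0 = Sat(A[empty U lock]) = {Reset, Req, Check, Crit, Hold}, add states in Sat(empty | lock) with some successor in Z. Already a fixed point.
Sat(E[(empty | lock) U A[empty U lock]]) = {Reset, Req, Check, Crit, Hold}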